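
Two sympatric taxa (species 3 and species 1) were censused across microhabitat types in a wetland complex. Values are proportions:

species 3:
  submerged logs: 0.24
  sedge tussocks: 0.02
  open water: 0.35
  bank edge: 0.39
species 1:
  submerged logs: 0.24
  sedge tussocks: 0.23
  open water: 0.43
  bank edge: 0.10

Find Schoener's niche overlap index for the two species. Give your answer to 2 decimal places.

0.71

Σ|p₁ᵢ − p₂ᵢ| = 0.00 + 0.21 + 0.08 + 0.29 = 0.58
D = 1 − ½ × 0.58 = 1 − 0.290 = 0.7100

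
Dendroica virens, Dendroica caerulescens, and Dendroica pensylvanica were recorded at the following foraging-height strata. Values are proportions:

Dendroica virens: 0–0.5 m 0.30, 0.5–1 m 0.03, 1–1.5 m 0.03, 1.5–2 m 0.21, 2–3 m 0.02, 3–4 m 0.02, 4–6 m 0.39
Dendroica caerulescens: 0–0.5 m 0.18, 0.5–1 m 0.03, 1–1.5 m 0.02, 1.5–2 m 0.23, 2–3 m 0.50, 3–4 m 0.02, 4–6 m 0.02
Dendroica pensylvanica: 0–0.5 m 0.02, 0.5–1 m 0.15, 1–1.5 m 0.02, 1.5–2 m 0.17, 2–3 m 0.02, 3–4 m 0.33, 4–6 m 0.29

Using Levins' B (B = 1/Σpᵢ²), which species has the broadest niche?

Σp_vireᵢ² = 0.30² + 0.03² + 0.03² + 0.21² + 0.02² + 0.02² + 0.39² = 0.0900 + 0.0009 + 0.0009 + 0.0441 + 0.0004 + 0.0004 + 0.1521 = 0.2888
B_vire = 1 / 0.2888 = 3.4626
Σp_caerᵢ² = 0.18² + 0.03² + 0.02² + 0.23² + 0.50² + 0.02² + 0.02² = 0.0324 + 0.0009 + 0.0004 + 0.0529 + 0.2500 + 0.0004 + 0.0004 = 0.3374
B_caer = 1 / 0.3374 = 2.9638
Σp_pensᵢ² = 0.02² + 0.15² + 0.02² + 0.17² + 0.02² + 0.33² + 0.29² = 0.0004 + 0.0225 + 0.0004 + 0.0289 + 0.0004 + 0.1089 + 0.0841 = 0.2456
B_pens = 1 / 0.2456 = 4.0717
Highest B → broadest niche (most generalist): Dendroica pensylvanica (B = 4.07).

Dendroica pensylvanica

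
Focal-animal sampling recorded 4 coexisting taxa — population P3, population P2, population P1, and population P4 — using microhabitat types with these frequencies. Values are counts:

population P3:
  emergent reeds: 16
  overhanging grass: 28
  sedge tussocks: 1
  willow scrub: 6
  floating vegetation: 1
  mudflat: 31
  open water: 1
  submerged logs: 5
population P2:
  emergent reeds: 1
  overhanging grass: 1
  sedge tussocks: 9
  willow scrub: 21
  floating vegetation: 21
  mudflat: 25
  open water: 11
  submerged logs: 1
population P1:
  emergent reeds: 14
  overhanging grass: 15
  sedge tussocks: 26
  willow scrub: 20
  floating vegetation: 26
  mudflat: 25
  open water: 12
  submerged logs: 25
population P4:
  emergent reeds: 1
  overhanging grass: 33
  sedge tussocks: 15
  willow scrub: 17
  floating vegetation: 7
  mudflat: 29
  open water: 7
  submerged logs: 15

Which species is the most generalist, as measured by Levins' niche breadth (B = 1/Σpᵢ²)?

population P1

Proportions for population P3 (n=89): 16/89=0.1798, 28/89=0.3146, 1/89=0.0112, 6/89=0.0674, 1/89=0.0112, 31/89=0.3483, 1/89=0.0112, 5/89=0.0562
Proportions for population P2 (n=90): 1/90=0.0111, 1/90=0.0111, 9/90=0.1000, 21/90=0.2333, 21/90=0.2333, 25/90=0.2778, 11/90=0.1222, 1/90=0.0111
Proportions for population P1 (n=163): 14/163=0.0859, 15/163=0.0920, 26/163=0.1595, 20/163=0.1227, 26/163=0.1595, 25/163=0.1534, 12/163=0.0736, 25/163=0.1534
Proportions for population P4 (n=124): 1/124=0.0081, 33/124=0.2661, 15/124=0.1210, 17/124=0.1371, 7/124=0.0565, 29/124=0.2339, 7/124=0.0565, 15/124=0.1210
Σp_P3ᵢ² = 0.1798² + 0.3146² + 0.0112² + 0.0674² + 0.0112² + 0.3483² + 0.0112² + 0.0562² = 0.032328 + 0.098973 + 0.000125 + 0.004543 + 0.000125 + 0.121313 + 0.000125 + 0.003158 = 0.260690
B_P3 = 1 / 0.260690 = 3.8360
Σp_P2ᵢ² = 0.0111² + 0.0111² + 0.1000² + 0.2333² + 0.2333² + 0.2778² + 0.1222² + 0.0111² = 0.000123 + 0.000123 + 0.010000 + 0.054429 + 0.054429 + 0.077173 + 0.014933 + 0.000123 = 0.211333
B_P2 = 1 / 0.211333 = 4.7319
Σp_P1ᵢ² = 0.0859² + 0.0920² + 0.1595² + 0.1227² + 0.1595² + 0.1534² + 0.0736² + 0.1534² = 0.007379 + 0.008464 + 0.025440 + 0.015055 + 0.025440 + 0.023532 + 0.005417 + 0.023532 = 0.134259
B_P1 = 1 / 0.134259 = 7.4483
Σp_P4ᵢ² = 0.0081² + 0.2661² + 0.1210² + 0.1371² + 0.0565² + 0.2339² + 0.0565² + 0.1210² = 0.000066 + 0.070809 + 0.014641 + 0.018796 + 0.003192 + 0.054709 + 0.003192 + 0.014641 = 0.180046
B_P4 = 1 / 0.180046 = 5.5541
Highest B → broadest niche (most generalist): population P1 (B = 7.45).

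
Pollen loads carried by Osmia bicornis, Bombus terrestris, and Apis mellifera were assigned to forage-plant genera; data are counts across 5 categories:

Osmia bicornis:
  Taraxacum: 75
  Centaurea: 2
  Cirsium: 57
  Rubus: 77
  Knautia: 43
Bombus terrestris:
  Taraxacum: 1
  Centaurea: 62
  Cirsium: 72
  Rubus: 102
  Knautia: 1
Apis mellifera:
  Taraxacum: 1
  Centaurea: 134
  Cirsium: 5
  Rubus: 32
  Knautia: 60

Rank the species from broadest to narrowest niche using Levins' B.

Osmia bicornis > Bombus terrestris > Apis mellifera

Proportions for Osmia bicornis (n=254): 75/254=0.2953, 2/254=0.0079, 57/254=0.2244, 77/254=0.3031, 43/254=0.1693
Proportions for Bombus terrestris (n=238): 1/238=0.0042, 62/238=0.2605, 72/238=0.3025, 102/238=0.4286, 1/238=0.0042
Proportions for Apis mellifera (n=232): 1/232=0.0043, 134/232=0.5776, 5/232=0.0216, 32/232=0.1379, 60/232=0.2586
Σp_bicoᵢ² = 0.2953² + 0.0079² + 0.2244² + 0.3031² + 0.1693² = 0.087202 + 0.000062 + 0.050355 + 0.091870 + 0.028662 = 0.258151
B_bico = 1 / 0.258151 = 3.8737
Σp_terrᵢ² = 0.0042² + 0.2605² + 0.3025² + 0.4286² + 0.0042² = 0.000018 + 0.067860 + 0.091506 + 0.183698 + 0.000018 = 0.343100
B_terr = 1 / 0.343100 = 2.9146
Σp_mellᵢ² = 0.0043² + 0.5776² + 0.0216² + 0.1379² + 0.2586² = 0.000018 + 0.333622 + 0.000467 + 0.019016 + 0.066874 = 0.419997
B_mell = 1 / 0.419997 = 2.3810
Ranking by B (broadest → narrowest): Osmia bicornis (3.87) > Bombus terrestris (2.91) > Apis mellifera (2.38)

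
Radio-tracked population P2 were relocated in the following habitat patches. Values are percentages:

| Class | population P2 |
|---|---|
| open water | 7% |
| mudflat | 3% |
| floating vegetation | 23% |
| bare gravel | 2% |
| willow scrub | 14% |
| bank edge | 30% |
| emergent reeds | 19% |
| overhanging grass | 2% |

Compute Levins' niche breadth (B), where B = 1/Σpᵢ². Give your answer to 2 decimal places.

4.87

Convert percentages to proportions (divide by 100).
Σpᵢ² = 0.07² + 0.03² + 0.23² + 0.02² + 0.14² + 0.30² + 0.19² + 0.02² = 0.0049 + 0.0009 + 0.0529 + 0.0004 + 0.0196 + 0.0900 + 0.0361 + 0.0004 = 0.2052
B = 1 / 0.2052 = 4.8733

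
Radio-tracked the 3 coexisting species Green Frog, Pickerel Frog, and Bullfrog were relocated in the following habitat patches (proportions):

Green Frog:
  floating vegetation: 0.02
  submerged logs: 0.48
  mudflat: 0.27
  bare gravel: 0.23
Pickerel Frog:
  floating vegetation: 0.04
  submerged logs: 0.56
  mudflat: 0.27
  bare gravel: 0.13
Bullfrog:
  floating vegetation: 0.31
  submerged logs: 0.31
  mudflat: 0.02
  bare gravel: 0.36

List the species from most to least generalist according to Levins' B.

Σp_Greeᵢ² = 0.02² + 0.48² + 0.27² + 0.23² = 0.0004 + 0.2304 + 0.0729 + 0.0529 = 0.3566
B_Gree = 1 / 0.3566 = 2.8043
Σp_Pickᵢ² = 0.04² + 0.56² + 0.27² + 0.13² = 0.0016 + 0.3136 + 0.0729 + 0.0169 = 0.4050
B_Pick = 1 / 0.4050 = 2.4691
Σp_Bullᵢ² = 0.31² + 0.31² + 0.02² + 0.36² = 0.0961 + 0.0961 + 0.0004 + 0.1296 = 0.3222
B_Bull = 1 / 0.3222 = 3.1037
Ranking by B (broadest → narrowest): Bullfrog (3.10) > Green Frog (2.80) > Pickerel Frog (2.47)

Bullfrog > Green Frog > Pickerel Frog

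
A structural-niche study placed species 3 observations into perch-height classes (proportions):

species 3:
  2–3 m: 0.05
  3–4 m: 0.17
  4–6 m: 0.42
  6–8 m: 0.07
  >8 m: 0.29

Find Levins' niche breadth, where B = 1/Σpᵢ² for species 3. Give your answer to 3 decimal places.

3.369

Σpᵢ² = 0.05² + 0.17² + 0.42² + 0.07² + 0.29² = 0.0025 + 0.0289 + 0.1764 + 0.0049 + 0.0841 = 0.2968
B = 1 / 0.2968 = 3.36927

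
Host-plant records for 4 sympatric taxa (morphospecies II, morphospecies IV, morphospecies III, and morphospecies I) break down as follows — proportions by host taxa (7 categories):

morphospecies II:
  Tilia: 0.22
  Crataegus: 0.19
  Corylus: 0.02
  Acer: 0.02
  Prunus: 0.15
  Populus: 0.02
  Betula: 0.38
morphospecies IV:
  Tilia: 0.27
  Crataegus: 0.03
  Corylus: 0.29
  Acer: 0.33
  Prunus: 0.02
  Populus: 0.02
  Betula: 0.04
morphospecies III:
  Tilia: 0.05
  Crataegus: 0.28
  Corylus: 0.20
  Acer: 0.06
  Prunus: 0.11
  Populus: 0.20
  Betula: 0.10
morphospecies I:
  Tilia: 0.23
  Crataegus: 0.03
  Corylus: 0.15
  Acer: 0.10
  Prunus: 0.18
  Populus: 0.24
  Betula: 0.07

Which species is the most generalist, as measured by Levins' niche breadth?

Σp_IIᵢ² = 0.22² + 0.19² + 0.02² + 0.02² + 0.15² + 0.02² + 0.38² = 0.0484 + 0.0361 + 0.0004 + 0.0004 + 0.0225 + 0.0004 + 0.1444 = 0.2526
B_II = 1 / 0.2526 = 3.9588
Σp_IVᵢ² = 0.27² + 0.03² + 0.29² + 0.33² + 0.02² + 0.02² + 0.04² = 0.0729 + 0.0009 + 0.0841 + 0.1089 + 0.0004 + 0.0004 + 0.0016 = 0.2692
B_IV = 1 / 0.2692 = 3.7147
Σp_IIIᵢ² = 0.05² + 0.28² + 0.20² + 0.06² + 0.11² + 0.20² + 0.10² = 0.0025 + 0.0784 + 0.0400 + 0.0036 + 0.0121 + 0.0400 + 0.0100 = 0.1866
B_III = 1 / 0.1866 = 5.3591
Σp_Iᵢ² = 0.23² + 0.03² + 0.15² + 0.10² + 0.18² + 0.24² + 0.07² = 0.0529 + 0.0009 + 0.0225 + 0.0100 + 0.0324 + 0.0576 + 0.0049 = 0.1812
B_I = 1 / 0.1812 = 5.5188
Highest B → broadest niche (most generalist): morphospecies I (B = 5.52).

morphospecies I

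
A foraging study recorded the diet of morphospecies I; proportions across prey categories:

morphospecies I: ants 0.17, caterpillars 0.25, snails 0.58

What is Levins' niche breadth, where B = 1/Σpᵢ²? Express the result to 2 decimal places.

Σpᵢ² = 0.17² + 0.25² + 0.58² = 0.0289 + 0.0625 + 0.3364 = 0.4278
B = 1 / 0.4278 = 2.3375

2.34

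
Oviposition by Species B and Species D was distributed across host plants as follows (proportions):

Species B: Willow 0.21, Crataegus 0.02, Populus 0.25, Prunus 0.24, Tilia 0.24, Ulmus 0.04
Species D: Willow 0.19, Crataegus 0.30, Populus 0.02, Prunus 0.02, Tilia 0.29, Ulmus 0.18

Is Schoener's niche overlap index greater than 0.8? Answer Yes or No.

Σ|p₁ᵢ − p₂ᵢ| = 0.02 + 0.28 + 0.23 + 0.22 + 0.05 + 0.14 = 0.94
D = 1 − ½ × 0.94 = 1 − 0.470 = 0.5300
D = 0.5300 < 0.8 → No.

No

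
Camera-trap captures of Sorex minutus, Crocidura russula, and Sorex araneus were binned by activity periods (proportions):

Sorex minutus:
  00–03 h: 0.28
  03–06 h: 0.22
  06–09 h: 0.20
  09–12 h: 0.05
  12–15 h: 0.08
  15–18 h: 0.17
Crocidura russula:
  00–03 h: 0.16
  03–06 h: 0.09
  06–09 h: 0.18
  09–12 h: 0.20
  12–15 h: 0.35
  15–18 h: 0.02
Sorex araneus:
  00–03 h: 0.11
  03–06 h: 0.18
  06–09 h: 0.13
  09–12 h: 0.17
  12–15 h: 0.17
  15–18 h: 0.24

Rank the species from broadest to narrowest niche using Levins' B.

Sorex araneus > Sorex minutus > Crocidura russula

Σp_minuᵢ² = 0.28² + 0.22² + 0.20² + 0.05² + 0.08² + 0.17² = 0.0784 + 0.0484 + 0.0400 + 0.0025 + 0.0064 + 0.0289 = 0.2046
B_minu = 1 / 0.2046 = 4.8876
Σp_russᵢ² = 0.16² + 0.09² + 0.18² + 0.20² + 0.35² + 0.02² = 0.0256 + 0.0081 + 0.0324 + 0.0400 + 0.1225 + 0.0004 = 0.2290
B_russ = 1 / 0.2290 = 4.3668
Σp_aranᵢ² = 0.11² + 0.18² + 0.13² + 0.17² + 0.17² + 0.24² = 0.0121 + 0.0324 + 0.0169 + 0.0289 + 0.0289 + 0.0576 = 0.1768
B_aran = 1 / 0.1768 = 5.6561
Ranking by B (broadest → narrowest): Sorex araneus (5.66) > Sorex minutus (4.89) > Crocidura russula (4.37)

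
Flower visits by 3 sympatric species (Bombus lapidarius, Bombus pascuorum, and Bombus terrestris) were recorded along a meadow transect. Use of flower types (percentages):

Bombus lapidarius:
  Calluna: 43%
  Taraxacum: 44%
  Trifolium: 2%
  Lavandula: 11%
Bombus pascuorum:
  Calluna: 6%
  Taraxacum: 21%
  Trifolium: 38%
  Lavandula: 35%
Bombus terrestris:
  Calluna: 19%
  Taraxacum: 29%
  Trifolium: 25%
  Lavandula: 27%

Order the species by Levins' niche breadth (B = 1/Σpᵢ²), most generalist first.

Bombus terrestris > Bombus pascuorum > Bombus lapidarius

Convert percentages to proportions (divide by 100).
Σp_lapiᵢ² = 0.43² + 0.44² + 0.02² + 0.11² = 0.1849 + 0.1936 + 0.0004 + 0.0121 = 0.3910
B_lapi = 1 / 0.3910 = 2.5575
Σp_pascᵢ² = 0.06² + 0.21² + 0.38² + 0.35² = 0.0036 + 0.0441 + 0.1444 + 0.1225 = 0.3146
B_pasc = 1 / 0.3146 = 3.1786
Σp_terrᵢ² = 0.19² + 0.29² + 0.25² + 0.27² = 0.0361 + 0.0841 + 0.0625 + 0.0729 = 0.2556
B_terr = 1 / 0.2556 = 3.9124
Ranking by B (broadest → narrowest): Bombus terrestris (3.91) > Bombus pascuorum (3.18) > Bombus lapidarius (2.56)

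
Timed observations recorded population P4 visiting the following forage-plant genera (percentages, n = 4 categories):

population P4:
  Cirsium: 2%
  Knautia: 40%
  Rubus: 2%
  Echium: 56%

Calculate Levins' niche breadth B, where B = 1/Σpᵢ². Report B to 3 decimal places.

Convert percentages to proportions (divide by 100).
Σpᵢ² = 0.02² + 0.40² + 0.02² + 0.56² = 0.0004 + 0.1600 + 0.0004 + 0.3136 = 0.4744
B = 1 / 0.4744 = 2.10793

2.108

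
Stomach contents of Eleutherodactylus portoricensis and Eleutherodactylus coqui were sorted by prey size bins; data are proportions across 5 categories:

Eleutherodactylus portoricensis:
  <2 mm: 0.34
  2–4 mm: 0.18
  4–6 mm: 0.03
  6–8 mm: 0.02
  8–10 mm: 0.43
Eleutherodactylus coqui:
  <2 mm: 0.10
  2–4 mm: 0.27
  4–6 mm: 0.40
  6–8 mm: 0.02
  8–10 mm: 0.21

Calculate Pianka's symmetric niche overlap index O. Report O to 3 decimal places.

0.598

Σ p₁ᵢp₂ᵢ = 0.0340 + 0.0486 + 0.0120 + 0.0004 + 0.0903 = 0.1853
Σp_1ᵢ² = 0.34² + 0.18² + 0.03² + 0.02² + 0.43² = 0.1156 + 0.0324 + 0.0009 + 0.0004 + 0.1849 = 0.3342
Σp_2ᵢ² = 0.10² + 0.27² + 0.40² + 0.02² + 0.21² = 0.0100 + 0.0729 + 0.1600 + 0.0004 + 0.0441 = 0.2874
O = 0.1853 / √(0.3342 × 0.2874) = 0.1853 / 0.309918 = 0.59790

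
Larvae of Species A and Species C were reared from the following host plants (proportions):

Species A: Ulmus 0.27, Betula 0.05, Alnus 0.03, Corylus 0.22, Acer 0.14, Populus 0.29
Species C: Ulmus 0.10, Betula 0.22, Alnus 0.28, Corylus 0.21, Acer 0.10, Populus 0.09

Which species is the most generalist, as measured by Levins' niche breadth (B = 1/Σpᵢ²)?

Σp_Aᵢ² = 0.27² + 0.05² + 0.03² + 0.22² + 0.14² + 0.29² = 0.0729 + 0.0025 + 0.0009 + 0.0484 + 0.0196 + 0.0841 = 0.2284
B_A = 1 / 0.2284 = 4.3783
Σp_Cᵢ² = 0.10² + 0.22² + 0.28² + 0.21² + 0.10² + 0.09² = 0.0100 + 0.0484 + 0.0784 + 0.0441 + 0.0100 + 0.0081 = 0.1990
B_C = 1 / 0.1990 = 5.0251
Highest B → broadest niche (most generalist): Species C (B = 5.03).

Species C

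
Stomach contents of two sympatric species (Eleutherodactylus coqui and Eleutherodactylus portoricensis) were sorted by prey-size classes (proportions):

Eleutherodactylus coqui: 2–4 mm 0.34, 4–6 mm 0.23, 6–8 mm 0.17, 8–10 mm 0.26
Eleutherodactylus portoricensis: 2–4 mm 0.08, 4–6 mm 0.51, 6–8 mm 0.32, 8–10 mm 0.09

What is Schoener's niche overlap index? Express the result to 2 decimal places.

0.57

Σ|p₁ᵢ − p₂ᵢ| = 0.26 + 0.28 + 0.15 + 0.17 = 0.86
D = 1 − ½ × 0.86 = 1 − 0.430 = 0.5700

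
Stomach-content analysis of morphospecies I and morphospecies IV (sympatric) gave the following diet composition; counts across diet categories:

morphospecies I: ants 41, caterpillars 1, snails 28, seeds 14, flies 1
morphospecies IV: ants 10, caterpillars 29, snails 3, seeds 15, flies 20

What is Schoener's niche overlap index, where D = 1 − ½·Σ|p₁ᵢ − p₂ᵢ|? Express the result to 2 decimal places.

Proportions for morphospecies I (n=85): 41/85=0.4824, 1/85=0.0118, 28/85=0.3294, 14/85=0.1647, 1/85=0.0118
Proportions for morphospecies IV (n=77): 10/77=0.1299, 29/77=0.3766, 3/77=0.0390, 15/77=0.1948, 20/77=0.2597
Σ|p₁ᵢ − p₂ᵢ| = 0.3525 + 0.3648 + 0.2904 + 0.0301 + 0.2479 = 1.2857
D = 1 − ½ × 1.2857 = 1 − 0.64285 = 0.35715

0.36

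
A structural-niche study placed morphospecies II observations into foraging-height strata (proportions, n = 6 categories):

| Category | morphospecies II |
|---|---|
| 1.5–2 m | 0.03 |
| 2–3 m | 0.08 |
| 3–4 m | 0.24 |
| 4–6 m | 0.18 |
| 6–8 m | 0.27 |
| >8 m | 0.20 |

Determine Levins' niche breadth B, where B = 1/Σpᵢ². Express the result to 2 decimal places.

Σpᵢ² = 0.03² + 0.08² + 0.24² + 0.18² + 0.27² + 0.20² = 0.0009 + 0.0064 + 0.0576 + 0.0324 + 0.0729 + 0.0400 = 0.2102
B = 1 / 0.2102 = 4.7574

4.76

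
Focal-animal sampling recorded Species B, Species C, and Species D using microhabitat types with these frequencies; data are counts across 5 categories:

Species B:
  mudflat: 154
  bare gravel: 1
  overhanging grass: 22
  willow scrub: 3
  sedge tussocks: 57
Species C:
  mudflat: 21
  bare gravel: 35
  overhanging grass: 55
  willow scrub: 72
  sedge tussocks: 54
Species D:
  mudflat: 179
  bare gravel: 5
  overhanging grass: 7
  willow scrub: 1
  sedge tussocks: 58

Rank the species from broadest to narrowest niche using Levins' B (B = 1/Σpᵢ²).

Proportions for Species B (n=237): 154/237=0.6498, 1/237=0.0042, 22/237=0.0928, 3/237=0.0127, 57/237=0.2405
Proportions for Species C (n=237): 21/237=0.0886, 35/237=0.1477, 55/237=0.2321, 72/237=0.3038, 54/237=0.2278
Proportions for Species D (n=250): 179/250=0.7160, 5/250=0.0200, 7/250=0.0280, 1/250=0.0040, 58/250=0.2320
Σp_Bᵢ² = 0.6498² + 0.0042² + 0.0928² + 0.0127² + 0.2405² = 0.422240 + 0.000018 + 0.008612 + 0.000161 + 0.057840 = 0.488871
B_B = 1 / 0.488871 = 2.0455
Σp_Cᵢ² = 0.0886² + 0.1477² + 0.2321² + 0.3038² + 0.2278² = 0.007850 + 0.021815 + 0.053870 + 0.092294 + 0.051893 = 0.227722
B_C = 1 / 0.227722 = 4.3913
Σp_Dᵢ² = 0.7160² + 0.0200² + 0.0280² + 0.0040² + 0.2320² = 0.512656 + 0.000400 + 0.000784 + 0.000016 + 0.053824 = 0.567680
B_D = 1 / 0.567680 = 1.7616
Ranking by B (broadest → narrowest): Species C (4.39) > Species B (2.05) > Species D (1.76)

Species C > Species B > Species D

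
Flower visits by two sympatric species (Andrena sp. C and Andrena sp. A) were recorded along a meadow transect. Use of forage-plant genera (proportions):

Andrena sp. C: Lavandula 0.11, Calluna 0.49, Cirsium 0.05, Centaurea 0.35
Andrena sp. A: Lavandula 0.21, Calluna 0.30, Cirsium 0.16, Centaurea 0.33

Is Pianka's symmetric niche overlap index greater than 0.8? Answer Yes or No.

Σ p₁ᵢp₂ᵢ = 0.0231 + 0.1470 + 0.0080 + 0.1155 = 0.2936
Σp_1ᵢ² = 0.11² + 0.49² + 0.05² + 0.35² = 0.0121 + 0.2401 + 0.0025 + 0.1225 = 0.3772
Σp_2ᵢ² = 0.21² + 0.30² + 0.16² + 0.33² = 0.0441 + 0.0900 + 0.0256 + 0.1089 = 0.2686
O = 0.2936 / √(0.3772 × 0.2686) = 0.2936 / 0.31830 = 0.9224
O = 0.9224 > 0.8 → Yes.

Yes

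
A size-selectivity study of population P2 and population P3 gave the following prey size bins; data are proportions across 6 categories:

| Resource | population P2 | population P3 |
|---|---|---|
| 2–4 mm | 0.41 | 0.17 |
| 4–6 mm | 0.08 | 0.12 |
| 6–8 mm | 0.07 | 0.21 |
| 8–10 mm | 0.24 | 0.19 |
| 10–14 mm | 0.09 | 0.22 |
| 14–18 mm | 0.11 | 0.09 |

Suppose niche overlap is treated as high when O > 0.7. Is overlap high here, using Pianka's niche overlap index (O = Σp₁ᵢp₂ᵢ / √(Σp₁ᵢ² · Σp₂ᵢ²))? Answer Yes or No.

Yes

Σ p₁ᵢp₂ᵢ = 0.0697 + 0.0096 + 0.0147 + 0.0456 + 0.0198 + 0.0099 = 0.1693
Σp_1ᵢ² = 0.41² + 0.08² + 0.07² + 0.24² + 0.09² + 0.11² = 0.1681 + 0.0064 + 0.0049 + 0.0576 + 0.0081 + 0.0121 = 0.2572
Σp_2ᵢ² = 0.17² + 0.12² + 0.21² + 0.19² + 0.22² + 0.09² = 0.0289 + 0.0144 + 0.0441 + 0.0361 + 0.0484 + 0.0081 = 0.1800
O = 0.1693 / √(0.2572 × 0.1800) = 0.1693 / 0.21517 = 0.7868
O = 0.7868 > 0.7 → Yes.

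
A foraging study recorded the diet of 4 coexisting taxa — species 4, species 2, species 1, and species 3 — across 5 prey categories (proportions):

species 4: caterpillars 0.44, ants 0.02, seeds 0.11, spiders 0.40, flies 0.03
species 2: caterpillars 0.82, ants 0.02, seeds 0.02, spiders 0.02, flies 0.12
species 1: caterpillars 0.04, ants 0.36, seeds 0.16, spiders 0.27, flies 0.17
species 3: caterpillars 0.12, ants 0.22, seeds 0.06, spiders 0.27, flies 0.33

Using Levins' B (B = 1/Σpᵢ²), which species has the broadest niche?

species 3

Σp_4ᵢ² = 0.44² + 0.02² + 0.11² + 0.40² + 0.03² = 0.1936 + 0.0004 + 0.0121 + 0.1600 + 0.0009 = 0.3670
B_4 = 1 / 0.3670 = 2.7248
Σp_2ᵢ² = 0.82² + 0.02² + 0.02² + 0.02² + 0.12² = 0.6724 + 0.0004 + 0.0004 + 0.0004 + 0.0144 = 0.6880
B_2 = 1 / 0.6880 = 1.4535
Σp_1ᵢ² = 0.04² + 0.36² + 0.16² + 0.27² + 0.17² = 0.0016 + 0.1296 + 0.0256 + 0.0729 + 0.0289 = 0.2586
B_1 = 1 / 0.2586 = 3.8670
Σp_3ᵢ² = 0.12² + 0.22² + 0.06² + 0.27² + 0.33² = 0.0144 + 0.0484 + 0.0036 + 0.0729 + 0.1089 = 0.2482
B_3 = 1 / 0.2482 = 4.0290
Highest B → broadest niche (most generalist): species 3 (B = 4.03).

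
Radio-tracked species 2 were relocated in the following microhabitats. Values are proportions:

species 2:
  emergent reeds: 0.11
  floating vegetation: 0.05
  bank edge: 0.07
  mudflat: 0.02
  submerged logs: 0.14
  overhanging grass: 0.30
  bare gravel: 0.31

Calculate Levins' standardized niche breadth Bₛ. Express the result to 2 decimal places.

Σpᵢ² = 0.11² + 0.05² + 0.07² + 0.02² + 0.14² + 0.30² + 0.31² = 0.0121 + 0.0025 + 0.0049 + 0.0004 + 0.0196 + 0.0900 + 0.0961 = 0.2256
B = 1 / 0.2256 = 4.4326
Bₛ = (B − 1)/(n − 1) = (4.4326 − 1)/(7 − 1) = 3.4326/6 = 0.5721

0.57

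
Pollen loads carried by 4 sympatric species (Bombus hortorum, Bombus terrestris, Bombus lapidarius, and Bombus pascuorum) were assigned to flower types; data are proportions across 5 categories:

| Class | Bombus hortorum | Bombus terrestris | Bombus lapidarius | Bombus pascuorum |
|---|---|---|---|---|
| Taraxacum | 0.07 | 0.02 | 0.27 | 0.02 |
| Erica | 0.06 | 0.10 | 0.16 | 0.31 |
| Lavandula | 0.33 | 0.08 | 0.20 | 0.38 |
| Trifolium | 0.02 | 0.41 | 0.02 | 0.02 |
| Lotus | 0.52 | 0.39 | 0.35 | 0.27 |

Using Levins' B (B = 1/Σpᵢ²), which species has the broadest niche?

Bombus lapidarius

Σp_hortᵢ² = 0.07² + 0.06² + 0.33² + 0.02² + 0.52² = 0.0049 + 0.0036 + 0.1089 + 0.0004 + 0.2704 = 0.3882
B_hort = 1 / 0.3882 = 2.5760
Σp_terrᵢ² = 0.02² + 0.10² + 0.08² + 0.41² + 0.39² = 0.0004 + 0.0100 + 0.0064 + 0.1681 + 0.1521 = 0.3370
B_terr = 1 / 0.3370 = 2.9674
Σp_lapiᵢ² = 0.27² + 0.16² + 0.20² + 0.02² + 0.35² = 0.0729 + 0.0256 + 0.0400 + 0.0004 + 0.1225 = 0.2614
B_lapi = 1 / 0.2614 = 3.8256
Σp_pascᵢ² = 0.02² + 0.31² + 0.38² + 0.02² + 0.27² = 0.0004 + 0.0961 + 0.1444 + 0.0004 + 0.0729 = 0.3142
B_pasc = 1 / 0.3142 = 3.1827
Highest B → broadest niche (most generalist): Bombus lapidarius (B = 3.83).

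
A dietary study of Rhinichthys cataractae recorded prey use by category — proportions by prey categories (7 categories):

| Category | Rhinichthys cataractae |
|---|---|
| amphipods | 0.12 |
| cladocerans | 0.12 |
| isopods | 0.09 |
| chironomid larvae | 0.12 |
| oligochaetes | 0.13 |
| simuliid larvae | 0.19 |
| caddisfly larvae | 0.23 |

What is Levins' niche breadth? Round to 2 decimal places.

6.36

Σpᵢ² = 0.12² + 0.12² + 0.09² + 0.12² + 0.13² + 0.19² + 0.23² = 0.0144 + 0.0144 + 0.0081 + 0.0144 + 0.0169 + 0.0361 + 0.0529 = 0.1572
B = 1 / 0.1572 = 6.3613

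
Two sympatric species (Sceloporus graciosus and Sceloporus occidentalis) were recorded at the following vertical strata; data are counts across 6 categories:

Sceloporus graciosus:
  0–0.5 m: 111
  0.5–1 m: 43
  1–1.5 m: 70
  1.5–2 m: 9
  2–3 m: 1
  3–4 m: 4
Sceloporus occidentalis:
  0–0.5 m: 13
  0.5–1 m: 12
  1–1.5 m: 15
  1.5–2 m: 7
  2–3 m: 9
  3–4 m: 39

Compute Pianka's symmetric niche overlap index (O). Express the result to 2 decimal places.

Proportions for Sceloporus graciosus (n=238): 111/238=0.4664, 43/238=0.1807, 70/238=0.2941, 9/238=0.0378, 1/238=0.0042, 4/238=0.0168
Proportions for Sceloporus occidentalis (n=95): 13/95=0.1368, 12/95=0.1263, 15/95=0.1579, 7/95=0.0737, 9/95=0.0947, 39/95=0.4105
Σ p₁ᵢp₂ᵢ = 0.063804 + 0.022822 + 0.046438 + 0.002786 + 0.000398 + 0.006896 = 0.143144
Σp_1ᵢ² = 0.4664² + 0.1807² + 0.2941² + 0.0378² + 0.0042² + 0.0168² = 0.217529 + 0.032652 + 0.086495 + 0.001429 + 0.000018 + 0.000282 = 0.338405
Σp_2ᵢ² = 0.1368² + 0.1263² + 0.1579² + 0.0737² + 0.0947² + 0.4105² = 0.018714 + 0.015952 + 0.024932 + 0.005432 + 0.008968 + 0.168510 = 0.242508
O = 0.143144 / √(0.338405 × 0.242508) = 0.143144 / 0.2864715 = 0.4997

0.50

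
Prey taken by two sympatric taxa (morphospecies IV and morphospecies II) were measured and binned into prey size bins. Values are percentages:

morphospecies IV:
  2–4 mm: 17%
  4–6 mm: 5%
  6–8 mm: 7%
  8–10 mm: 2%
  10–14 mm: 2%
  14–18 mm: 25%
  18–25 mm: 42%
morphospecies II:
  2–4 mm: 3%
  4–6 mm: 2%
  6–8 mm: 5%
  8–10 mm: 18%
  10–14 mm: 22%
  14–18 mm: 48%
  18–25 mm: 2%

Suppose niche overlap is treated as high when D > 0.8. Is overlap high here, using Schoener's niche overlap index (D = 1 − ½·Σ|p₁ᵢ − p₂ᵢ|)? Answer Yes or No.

Convert percentages to proportions (divide by 100).
Σ|p₁ᵢ − p₂ᵢ| = 0.14 + 0.03 + 0.02 + 0.16 + 0.20 + 0.23 + 0.40 = 1.18
D = 1 − ½ × 1.18 = 1 − 0.590 = 0.4100
D = 0.4100 < 0.8 → No.

No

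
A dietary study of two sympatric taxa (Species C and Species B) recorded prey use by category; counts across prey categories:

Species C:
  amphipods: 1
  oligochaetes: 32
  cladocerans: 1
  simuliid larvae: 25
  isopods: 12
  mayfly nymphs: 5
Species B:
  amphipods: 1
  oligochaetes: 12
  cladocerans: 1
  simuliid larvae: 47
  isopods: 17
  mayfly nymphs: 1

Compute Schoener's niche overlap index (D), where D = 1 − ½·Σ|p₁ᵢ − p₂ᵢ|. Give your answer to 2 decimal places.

0.68

Proportions for Species C (n=76): 1/76=0.0132, 32/76=0.4211, 1/76=0.0132, 25/76=0.3289, 12/76=0.1579, 5/76=0.0658
Proportions for Species B (n=79): 1/79=0.0127, 12/79=0.1519, 1/79=0.0127, 47/79=0.5949, 17/79=0.2152, 1/79=0.0127
Σ|p₁ᵢ − p₂ᵢ| = 0.0005 + 0.2692 + 0.0005 + 0.2660 + 0.0573 + 0.0531 = 0.6466
D = 1 − ½ × 0.6466 = 1 − 0.32330 = 0.67670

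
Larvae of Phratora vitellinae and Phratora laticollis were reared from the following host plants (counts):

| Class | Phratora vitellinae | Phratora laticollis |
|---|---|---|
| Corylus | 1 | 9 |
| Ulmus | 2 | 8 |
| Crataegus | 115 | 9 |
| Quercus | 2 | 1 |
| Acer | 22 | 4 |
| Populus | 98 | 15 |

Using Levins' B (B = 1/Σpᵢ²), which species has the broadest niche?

Proportions for Phratora vitellinae (n=240): 1/240=0.0042, 2/240=0.0083, 115/240=0.4792, 2/240=0.0083, 22/240=0.0917, 98/240=0.4083
Proportions for Phratora laticollis (n=46): 9/46=0.1957, 8/46=0.1739, 9/46=0.1957, 1/46=0.0217, 4/46=0.0870, 15/46=0.3261
Σp_viteᵢ² = 0.0042² + 0.0083² + 0.4792² + 0.0083² + 0.0917² + 0.4083² = 0.000018 + 0.000069 + 0.229633 + 0.000069 + 0.008409 + 0.166709 = 0.404907
B_vite = 1 / 0.404907 = 2.4697
Σp_latiᵢ² = 0.1957² + 0.1739² + 0.1957² + 0.0217² + 0.0870² + 0.3261² = 0.038298 + 0.030241 + 0.038298 + 0.000471 + 0.007569 + 0.106341 = 0.221218
B_lati = 1 / 0.221218 = 4.5204
Highest B → broadest niche (most generalist): Phratora laticollis (B = 4.52).

Phratora laticollis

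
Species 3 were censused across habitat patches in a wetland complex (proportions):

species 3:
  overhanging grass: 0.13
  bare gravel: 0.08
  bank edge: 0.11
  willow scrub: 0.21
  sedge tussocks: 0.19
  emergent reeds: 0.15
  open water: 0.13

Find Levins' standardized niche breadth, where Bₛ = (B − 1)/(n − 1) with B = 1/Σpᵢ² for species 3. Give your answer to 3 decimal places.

0.909

Σpᵢ² = 0.13² + 0.08² + 0.11² + 0.21² + 0.19² + 0.15² + 0.13² = 0.0169 + 0.0064 + 0.0121 + 0.0441 + 0.0361 + 0.0225 + 0.0169 = 0.1550
B = 1 / 0.1550 = 6.45161
Bₛ = (B − 1)/(n − 1) = (6.45161 − 1)/(7 − 1) = 5.45161/6 = 0.90860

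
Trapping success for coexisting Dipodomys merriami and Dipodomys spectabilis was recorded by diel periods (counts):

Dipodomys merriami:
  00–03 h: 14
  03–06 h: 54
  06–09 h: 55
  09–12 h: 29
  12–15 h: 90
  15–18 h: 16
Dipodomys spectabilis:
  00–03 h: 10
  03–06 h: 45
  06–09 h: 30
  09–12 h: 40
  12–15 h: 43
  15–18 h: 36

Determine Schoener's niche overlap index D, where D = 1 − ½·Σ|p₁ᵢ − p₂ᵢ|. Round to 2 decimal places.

0.79

Proportions for Dipodomys merriami (n=258): 14/258=0.0543, 54/258=0.2093, 55/258=0.2132, 29/258=0.1124, 90/258=0.3488, 16/258=0.0620
Proportions for Dipodomys spectabilis (n=204): 10/204=0.0490, 45/204=0.2206, 30/204=0.1471, 40/204=0.1961, 43/204=0.2108, 36/204=0.1765
Σ|p₁ᵢ − p₂ᵢ| = 0.0053 + 0.0113 + 0.0661 + 0.0837 + 0.1380 + 0.1145 = 0.4189
D = 1 − ½ × 0.4189 = 1 − 0.20945 = 0.79055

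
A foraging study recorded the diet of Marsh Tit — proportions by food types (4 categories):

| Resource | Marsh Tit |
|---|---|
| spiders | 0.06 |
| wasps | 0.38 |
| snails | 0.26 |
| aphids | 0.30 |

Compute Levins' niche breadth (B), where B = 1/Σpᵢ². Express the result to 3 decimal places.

Σpᵢ² = 0.06² + 0.38² + 0.26² + 0.30² = 0.0036 + 0.1444 + 0.0676 + 0.0900 = 0.3056
B = 1 / 0.3056 = 3.27225

3.272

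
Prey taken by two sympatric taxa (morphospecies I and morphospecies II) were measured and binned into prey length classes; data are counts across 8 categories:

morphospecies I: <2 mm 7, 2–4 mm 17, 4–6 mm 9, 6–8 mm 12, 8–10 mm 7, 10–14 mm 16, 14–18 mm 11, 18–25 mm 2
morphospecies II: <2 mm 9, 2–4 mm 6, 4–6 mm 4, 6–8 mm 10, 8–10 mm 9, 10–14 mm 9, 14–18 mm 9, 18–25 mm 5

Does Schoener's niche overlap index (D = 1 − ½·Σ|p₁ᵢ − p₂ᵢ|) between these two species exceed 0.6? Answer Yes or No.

Proportions for morphospecies I (n=81): 7/81=0.0864, 17/81=0.2099, 9/81=0.1111, 12/81=0.1481, 7/81=0.0864, 16/81=0.1975, 11/81=0.1358, 2/81=0.0247
Proportions for morphospecies II (n=61): 9/61=0.1475, 6/61=0.0984, 4/61=0.0656, 10/61=0.1639, 9/61=0.1475, 9/61=0.1475, 9/61=0.1475, 5/61=0.0820
Σ|p₁ᵢ − p₂ᵢ| = 0.0611 + 0.1115 + 0.0455 + 0.0158 + 0.0611 + 0.0500 + 0.0117 + 0.0573 = 0.4140
D = 1 − ½ × 0.4140 = 1 − 0.20700 = 0.79300
D = 0.79300 > 0.6 → Yes.

Yes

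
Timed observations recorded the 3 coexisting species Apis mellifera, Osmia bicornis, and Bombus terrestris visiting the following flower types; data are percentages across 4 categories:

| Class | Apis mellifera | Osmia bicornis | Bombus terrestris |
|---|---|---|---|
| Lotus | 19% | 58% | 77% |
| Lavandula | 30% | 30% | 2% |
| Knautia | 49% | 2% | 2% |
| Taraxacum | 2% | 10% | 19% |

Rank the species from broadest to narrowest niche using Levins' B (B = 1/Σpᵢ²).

Apis mellifera > Osmia bicornis > Bombus terrestris

Convert percentages to proportions (divide by 100).
Σp_mellᵢ² = 0.19² + 0.30² + 0.49² + 0.02² = 0.0361 + 0.0900 + 0.2401 + 0.0004 = 0.3666
B_mell = 1 / 0.3666 = 2.7278
Σp_bicoᵢ² = 0.58² + 0.30² + 0.02² + 0.10² = 0.3364 + 0.0900 + 0.0004 + 0.0100 = 0.4368
B_bico = 1 / 0.4368 = 2.2894
Σp_terrᵢ² = 0.77² + 0.02² + 0.02² + 0.19² = 0.5929 + 0.0004 + 0.0004 + 0.0361 = 0.6298
B_terr = 1 / 0.6298 = 1.5878
Ranking by B (broadest → narrowest): Apis mellifera (2.73) > Osmia bicornis (2.29) > Bombus terrestris (1.59)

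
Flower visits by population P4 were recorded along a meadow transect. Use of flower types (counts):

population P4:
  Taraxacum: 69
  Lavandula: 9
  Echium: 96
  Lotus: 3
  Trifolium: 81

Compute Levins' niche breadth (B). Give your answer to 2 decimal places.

Proportions for population P4 (n=258): 69/258=0.2674, 9/258=0.0349, 96/258=0.3721, 3/258=0.0116, 81/258=0.3140
Σpᵢ² = 0.2674² + 0.0349² + 0.3721² + 0.0116² + 0.3140² = 0.071503 + 0.001218 + 0.138458 + 0.000135 + 0.098596 = 0.309910
B = 1 / 0.309910 = 3.2267

3.23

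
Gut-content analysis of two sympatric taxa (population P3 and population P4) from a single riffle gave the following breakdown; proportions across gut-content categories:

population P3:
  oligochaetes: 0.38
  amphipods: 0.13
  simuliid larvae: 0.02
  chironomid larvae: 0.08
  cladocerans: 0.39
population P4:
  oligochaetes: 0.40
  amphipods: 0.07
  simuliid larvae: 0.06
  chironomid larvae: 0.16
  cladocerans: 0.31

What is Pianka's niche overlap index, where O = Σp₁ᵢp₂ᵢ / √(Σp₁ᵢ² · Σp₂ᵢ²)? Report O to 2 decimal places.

0.97

Σ p₁ᵢp₂ᵢ = 0.1520 + 0.0091 + 0.0012 + 0.0128 + 0.1209 = 0.2960
Σp_1ᵢ² = 0.38² + 0.13² + 0.02² + 0.08² + 0.39² = 0.1444 + 0.0169 + 0.0004 + 0.0064 + 0.1521 = 0.3202
Σp_2ᵢ² = 0.40² + 0.07² + 0.06² + 0.16² + 0.31² = 0.1600 + 0.0049 + 0.0036 + 0.0256 + 0.0961 = 0.2902
O = 0.2960 / √(0.3202 × 0.2902) = 0.2960 / 0.30483 = 0.9710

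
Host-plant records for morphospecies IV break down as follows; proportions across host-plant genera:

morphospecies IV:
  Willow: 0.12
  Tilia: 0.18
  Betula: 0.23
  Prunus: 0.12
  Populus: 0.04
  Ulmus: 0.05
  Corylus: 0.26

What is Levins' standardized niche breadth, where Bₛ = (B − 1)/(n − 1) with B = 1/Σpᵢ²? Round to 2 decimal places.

Σpᵢ² = 0.12² + 0.18² + 0.23² + 0.12² + 0.04² + 0.05² + 0.26² = 0.0144 + 0.0324 + 0.0529 + 0.0144 + 0.0016 + 0.0025 + 0.0676 = 0.1858
B = 1 / 0.1858 = 5.3821
Bₛ = (B − 1)/(n − 1) = (5.3821 − 1)/(7 − 1) = 4.3821/6 = 0.7304

0.73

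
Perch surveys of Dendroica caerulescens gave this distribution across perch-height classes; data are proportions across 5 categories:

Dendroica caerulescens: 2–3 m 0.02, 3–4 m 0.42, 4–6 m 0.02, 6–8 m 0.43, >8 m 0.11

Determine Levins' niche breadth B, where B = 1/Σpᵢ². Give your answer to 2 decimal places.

2.67

Σpᵢ² = 0.02² + 0.42² + 0.02² + 0.43² + 0.11² = 0.0004 + 0.1764 + 0.0004 + 0.1849 + 0.0121 = 0.3742
B = 1 / 0.3742 = 2.6724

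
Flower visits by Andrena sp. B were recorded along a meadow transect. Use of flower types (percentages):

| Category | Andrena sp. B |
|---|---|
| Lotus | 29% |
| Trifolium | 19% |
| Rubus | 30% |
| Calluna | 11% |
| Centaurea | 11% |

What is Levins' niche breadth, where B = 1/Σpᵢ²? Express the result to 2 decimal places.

Convert percentages to proportions (divide by 100).
Σpᵢ² = 0.29² + 0.19² + 0.30² + 0.11² + 0.11² = 0.0841 + 0.0361 + 0.0900 + 0.0121 + 0.0121 = 0.2344
B = 1 / 0.2344 = 4.2662

4.27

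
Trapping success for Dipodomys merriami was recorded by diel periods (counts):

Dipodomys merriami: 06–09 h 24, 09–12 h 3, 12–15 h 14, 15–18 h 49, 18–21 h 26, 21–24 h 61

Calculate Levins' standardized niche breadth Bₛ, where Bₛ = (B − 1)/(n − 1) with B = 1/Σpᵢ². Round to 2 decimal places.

0.63

Proportions for Dipodomys merriami (n=177): 24/177=0.1356, 3/177=0.0169, 14/177=0.0791, 49/177=0.2768, 26/177=0.1469, 61/177=0.3446
Σpᵢ² = 0.1356² + 0.0169² + 0.0791² + 0.2768² + 0.1469² + 0.3446² = 0.018387 + 0.000286 + 0.006257 + 0.076618 + 0.021580 + 0.118749 = 0.241877
B = 1 / 0.241877 = 4.1343
Bₛ = (B − 1)/(n − 1) = (4.1343 − 1)/(6 − 1) = 3.1343/5 = 0.6269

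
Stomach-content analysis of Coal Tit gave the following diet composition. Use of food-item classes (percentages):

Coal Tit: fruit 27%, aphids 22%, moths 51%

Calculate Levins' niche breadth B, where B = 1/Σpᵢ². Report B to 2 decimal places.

2.62

Convert percentages to proportions (divide by 100).
Σpᵢ² = 0.27² + 0.22² + 0.51² = 0.0729 + 0.0484 + 0.2601 = 0.3814
B = 1 / 0.3814 = 2.6219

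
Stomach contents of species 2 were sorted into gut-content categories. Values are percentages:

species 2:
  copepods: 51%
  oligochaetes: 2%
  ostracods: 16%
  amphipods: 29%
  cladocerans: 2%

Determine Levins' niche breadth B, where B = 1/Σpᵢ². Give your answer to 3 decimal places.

2.698

Convert percentages to proportions (divide by 100).
Σpᵢ² = 0.51² + 0.02² + 0.16² + 0.29² + 0.02² = 0.2601 + 0.0004 + 0.0256 + 0.0841 + 0.0004 = 0.3706
B = 1 / 0.3706 = 2.69833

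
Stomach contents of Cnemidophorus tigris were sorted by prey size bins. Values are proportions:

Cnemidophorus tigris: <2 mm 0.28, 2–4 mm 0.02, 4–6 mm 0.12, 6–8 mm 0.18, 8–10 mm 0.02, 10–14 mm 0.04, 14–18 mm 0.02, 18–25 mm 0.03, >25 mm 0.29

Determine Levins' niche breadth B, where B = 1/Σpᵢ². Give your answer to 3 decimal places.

Σpᵢ² = 0.28² + 0.02² + 0.12² + 0.18² + 0.02² + 0.04² + 0.02² + 0.03² + 0.29² = 0.0784 + 0.0004 + 0.0144 + 0.0324 + 0.0004 + 0.0016 + 0.0004 + 0.0009 + 0.0841 = 0.2130
B = 1 / 0.2130 = 4.69484

4.695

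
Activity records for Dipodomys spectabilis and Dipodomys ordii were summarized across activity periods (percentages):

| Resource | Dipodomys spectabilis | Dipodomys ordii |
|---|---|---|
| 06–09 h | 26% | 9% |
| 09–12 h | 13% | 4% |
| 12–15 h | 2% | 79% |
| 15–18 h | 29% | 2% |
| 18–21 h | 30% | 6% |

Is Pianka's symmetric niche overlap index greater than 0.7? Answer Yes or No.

No

Convert percentages to proportions (divide by 100).
Σ p₁ᵢp₂ᵢ = 0.0234 + 0.0052 + 0.0158 + 0.0058 + 0.0180 = 0.0682
Σp_1ᵢ² = 0.26² + 0.13² + 0.02² + 0.29² + 0.30² = 0.0676 + 0.0169 + 0.0004 + 0.0841 + 0.0900 = 0.2590
Σp_2ᵢ² = 0.09² + 0.04² + 0.79² + 0.02² + 0.06² = 0.0081 + 0.0016 + 0.6241 + 0.0004 + 0.0036 = 0.6378
O = 0.0682 / √(0.2590 × 0.6378) = 0.0682 / 0.40644 = 0.1678
O = 0.1678 < 0.7 → No.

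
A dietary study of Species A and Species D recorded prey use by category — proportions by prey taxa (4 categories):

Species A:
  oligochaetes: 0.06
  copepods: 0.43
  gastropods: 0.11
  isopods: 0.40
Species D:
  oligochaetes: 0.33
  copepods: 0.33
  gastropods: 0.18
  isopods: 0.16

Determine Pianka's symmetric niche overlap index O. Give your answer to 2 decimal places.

0.78

Σ p₁ᵢp₂ᵢ = 0.0198 + 0.1419 + 0.0198 + 0.0640 = 0.2455
Σp_1ᵢ² = 0.06² + 0.43² + 0.11² + 0.40² = 0.0036 + 0.1849 + 0.0121 + 0.1600 = 0.3606
Σp_2ᵢ² = 0.33² + 0.33² + 0.18² + 0.16² = 0.1089 + 0.1089 + 0.0324 + 0.0256 = 0.2758
O = 0.2455 / √(0.3606 × 0.2758) = 0.2455 / 0.31536 = 0.7785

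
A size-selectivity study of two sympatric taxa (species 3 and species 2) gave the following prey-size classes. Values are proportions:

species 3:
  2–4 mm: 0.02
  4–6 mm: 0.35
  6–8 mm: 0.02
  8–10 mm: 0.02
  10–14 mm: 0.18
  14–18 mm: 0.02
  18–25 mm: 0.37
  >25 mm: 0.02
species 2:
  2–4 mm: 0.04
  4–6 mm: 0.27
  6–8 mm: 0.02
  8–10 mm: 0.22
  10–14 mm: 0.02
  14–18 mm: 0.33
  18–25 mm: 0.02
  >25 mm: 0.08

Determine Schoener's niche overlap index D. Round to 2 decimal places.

0.41

Σ|p₁ᵢ − p₂ᵢ| = 0.02 + 0.08 + 0.00 + 0.20 + 0.16 + 0.31 + 0.35 + 0.06 = 1.18
D = 1 − ½ × 1.18 = 1 − 0.590 = 0.4100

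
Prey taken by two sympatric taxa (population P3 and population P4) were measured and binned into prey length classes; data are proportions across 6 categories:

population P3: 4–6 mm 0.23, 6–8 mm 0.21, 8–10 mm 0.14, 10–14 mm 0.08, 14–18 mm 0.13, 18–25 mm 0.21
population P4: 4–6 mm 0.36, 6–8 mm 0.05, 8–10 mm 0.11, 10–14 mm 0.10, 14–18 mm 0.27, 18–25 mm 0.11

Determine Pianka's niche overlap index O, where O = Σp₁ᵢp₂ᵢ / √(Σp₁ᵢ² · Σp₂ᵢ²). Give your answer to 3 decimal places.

0.834

Σ p₁ᵢp₂ᵢ = 0.0828 + 0.0105 + 0.0154 + 0.0080 + 0.0351 + 0.0231 = 0.1749
Σp_1ᵢ² = 0.23² + 0.21² + 0.14² + 0.08² + 0.13² + 0.21² = 0.0529 + 0.0441 + 0.0196 + 0.0064 + 0.0169 + 0.0441 = 0.1840
Σp_2ᵢ² = 0.36² + 0.05² + 0.11² + 0.10² + 0.27² + 0.11² = 0.1296 + 0.0025 + 0.0121 + 0.0100 + 0.0729 + 0.0121 = 0.2392
O = 0.1749 / √(0.1840 × 0.2392) = 0.1749 / 0.209792 = 0.83368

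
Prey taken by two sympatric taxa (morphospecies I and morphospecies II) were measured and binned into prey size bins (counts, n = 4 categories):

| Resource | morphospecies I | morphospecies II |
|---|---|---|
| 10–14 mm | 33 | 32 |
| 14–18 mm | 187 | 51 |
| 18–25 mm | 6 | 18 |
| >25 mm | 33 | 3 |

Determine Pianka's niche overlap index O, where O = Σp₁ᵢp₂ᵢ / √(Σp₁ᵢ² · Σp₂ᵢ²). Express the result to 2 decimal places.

0.89

Proportions for morphospecies I (n=259): 33/259=0.1274, 187/259=0.7220, 6/259=0.0232, 33/259=0.1274
Proportions for morphospecies II (n=104): 32/104=0.3077, 51/104=0.4904, 18/104=0.1731, 3/104=0.0288
Σ p₁ᵢp₂ᵢ = 0.039201 + 0.354069 + 0.004016 + 0.003669 = 0.400955
Σp_1ᵢ² = 0.1274² + 0.7220² + 0.0232² + 0.1274² = 0.016231 + 0.521284 + 0.000538 + 0.016231 = 0.554284
Σp_2ᵢ² = 0.3077² + 0.4904² + 0.1731² + 0.0288² = 0.094679 + 0.240492 + 0.029964 + 0.000829 = 0.365964
O = 0.400955 / √(0.554284 × 0.365964) = 0.400955 / 0.4503865 = 0.8902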